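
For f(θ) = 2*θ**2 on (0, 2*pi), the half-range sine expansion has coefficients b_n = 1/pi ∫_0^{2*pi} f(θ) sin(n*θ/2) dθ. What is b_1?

b_1 = 1/pi ∫_0^{2*pi} (2*θ**2) sin(θ/2) dθ.
Integrating by parts twice (tabular method), an antiderivative of (2*θ**2) sin(θ/2) is -4*θ**2*cos(θ/2) + 16*θ*sin(θ/2) + 32*cos(θ/2); evaluating from 0 to 2*pi: ∫_{0}^{2*pi} (2*θ**2) sin(θ/2) dθ = (-32 + 16*pi**2) - (32) = -64 + 16*pi**2.
Hence b_1 = (1/pi)·(-64 + 16*pi**2) = -64/pi + 16*pi.

-64/pi + 16*pi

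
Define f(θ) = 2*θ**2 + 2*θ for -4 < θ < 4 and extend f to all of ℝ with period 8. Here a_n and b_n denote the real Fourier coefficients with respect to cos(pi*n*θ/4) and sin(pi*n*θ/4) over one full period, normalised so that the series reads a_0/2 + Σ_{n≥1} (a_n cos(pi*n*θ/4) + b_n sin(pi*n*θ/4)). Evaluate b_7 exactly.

16/(7*pi)

b_7 = 1/4 ∫_{-4}^{4} f(θ) sin(7*pi*θ/4) dθ.
Integrating by parts twice (tabular method), an antiderivative of (2*θ**2 + 2*θ) sin(7*pi*θ/4) is -8*θ**2*cos(7*pi*θ/4)/(7*pi) + 64*θ*sin(7*pi*θ/4)/(49*pi**2) - 8*θ*cos(7*pi*θ/4)/(7*pi) + 32*sin(7*pi*θ/4)/(49*pi**2) + 256*cos(7*pi*θ/4)/(343*pi**3); evaluating from -4 to 4: ∫_{-4}^{4} (2*θ**2 + 2*θ) sin(7*pi*θ/4) dθ = (32*(-8 + 245*pi**2)/(343*pi**3)) - (32*(-8 + 147*pi**2)/(343*pi**3)) = 64/(7*pi).
Hence b_7 = (1/4)·(64/(7*pi)) = 16/(7*pi).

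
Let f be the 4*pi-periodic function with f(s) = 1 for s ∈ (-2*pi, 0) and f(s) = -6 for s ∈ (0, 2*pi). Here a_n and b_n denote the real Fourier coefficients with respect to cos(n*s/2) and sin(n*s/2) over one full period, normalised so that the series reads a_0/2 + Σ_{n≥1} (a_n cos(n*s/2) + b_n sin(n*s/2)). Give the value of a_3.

0

a_3 = (1/(2*pi)) ∫_{-2*pi}^{2*pi} f(s) cos(3*s/2) ds.
Split the integral at the breakpoints.
Directly, an antiderivative of (1) cos(3*s/2) is 2*sin(3*s/2)/3; evaluating from -2*pi to 0: ∫_{-2*pi}^{0} (1) cos(3*s/2) ds = (0) - (0) = 0.
Directly, an antiderivative of (-6) cos(3*s/2) is -4*sin(3*s/2); evaluating from 0 to 2*pi: ∫_{0}^{2*pi} (-6) cos(3*s/2) ds = (0) - (0) = 0.
Summing the pieces and multiplying by (1/(2*pi)) gives a_3 = 0.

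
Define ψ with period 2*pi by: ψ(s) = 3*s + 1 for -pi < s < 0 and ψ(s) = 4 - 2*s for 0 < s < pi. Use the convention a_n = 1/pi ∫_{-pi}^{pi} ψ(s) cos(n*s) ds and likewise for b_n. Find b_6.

b_6 = 1/pi ∫_{-pi}^{pi} ψ(s) sin(6*s) ds.
Split the integral at the breakpoints.
Integrating by parts (boundary term plus one more integral), an antiderivative of (3*s + 1) sin(6*s) is -s*cos(6*s)/2 + sin(6*s)/12 - cos(6*s)/6; evaluating from -pi to 0: ∫_{-pi}^{0} (3*s + 1) sin(6*s) ds = (-1/6) - (-1/6 + pi/2) = -pi/2.
Integrating by parts (boundary term plus one more integral), an antiderivative of (4 - 2*s) sin(6*s) is s*cos(6*s)/3 - sin(6*s)/18 - 2*cos(6*s)/3; evaluating from 0 to pi: ∫_{0}^{pi} (4 - 2*s) sin(6*s) ds = (-2/3 + pi/3) - (-2/3) = pi/3.
Summing the pieces and multiplying by (1/pi) gives b_6 = -1/6.

-1/6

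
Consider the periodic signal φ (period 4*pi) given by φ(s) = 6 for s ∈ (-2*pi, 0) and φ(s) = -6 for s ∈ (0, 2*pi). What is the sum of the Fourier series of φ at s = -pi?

6

φ is continuous at s = -pi with value 6, so the series converges to 6 there.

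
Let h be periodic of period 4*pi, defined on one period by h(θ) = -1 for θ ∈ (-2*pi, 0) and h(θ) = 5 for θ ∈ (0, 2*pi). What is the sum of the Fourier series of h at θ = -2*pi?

2

At θ = -2*pi the one-sided limits are h(-2*pi^-) = 5 and h(-2*pi^+) = -1.
By Dirichlet's theorem the series converges to their average, [(5) + (-1)]/2 = 2.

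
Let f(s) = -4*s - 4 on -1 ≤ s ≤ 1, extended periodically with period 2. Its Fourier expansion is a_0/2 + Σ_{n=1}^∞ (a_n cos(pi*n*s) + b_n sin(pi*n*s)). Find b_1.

b_1 = ∫_{-1}^{1} f(s) sin(pi*s) ds.
Integrating by parts (boundary term plus one more integral), an antiderivative of (-4*s - 4) sin(pi*s) is 4*s*cos(pi*s)/pi - 4*sin(pi*s)/pi**2 + 4*cos(pi*s)/pi; evaluating from -1 to 1: ∫_{-1}^{1} (-4*s - 4) sin(pi*s) ds = (-8/pi) - (0) = -8/pi.
Hence b_1 = -8/pi.

-8/pi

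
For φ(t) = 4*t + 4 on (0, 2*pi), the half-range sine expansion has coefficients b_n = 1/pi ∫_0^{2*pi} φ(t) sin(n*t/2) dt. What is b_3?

b_3 = 1/pi ∫_0^{2*pi} (4*t + 4) sin(3*t/2) dt.
Integrating by parts (boundary term plus one more integral), an antiderivative of (4*t + 4) sin(3*t/2) is -8*t*cos(3*t/2)/3 + 16*sin(3*t/2)/9 - 8*cos(3*t/2)/3; evaluating from 0 to 2*pi: ∫_{0}^{2*pi} (4*t + 4) sin(3*t/2) dt = (8/3 + 16*pi/3) - (-8/3) = 16/3 + 16*pi/3.
Hence b_3 = (1/pi)·(16/3 + 16*pi/3) = 16*(1 + pi)/(3*pi).

16*(1 + pi)/(3*pi)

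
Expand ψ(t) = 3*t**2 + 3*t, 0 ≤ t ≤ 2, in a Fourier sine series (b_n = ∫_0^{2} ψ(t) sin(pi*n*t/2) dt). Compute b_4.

-9/pi

b_4 = ∫_0^{2} (3*t**2 + 3*t) sin(2*pi*t) dt.
Integrating by parts twice (tabular method), an antiderivative of (3*t**2 + 3*t) sin(2*pi*t) is -3*t**2*cos(2*pi*t)/(2*pi) + 3*t*sin(2*pi*t)/(2*pi**2) - 3*t*cos(2*pi*t)/(2*pi) + 3*sin(2*pi*t)/(4*pi**2) + 3*cos(2*pi*t)/(4*pi**3); evaluating from 0 to 2: ∫_{0}^{2} (3*t**2 + 3*t) sin(2*pi*t) dt = (-9/pi + 3/(4*pi**3)) - (3/(4*pi**3)) = -9/pi.
Hence b_4 = -9/pi.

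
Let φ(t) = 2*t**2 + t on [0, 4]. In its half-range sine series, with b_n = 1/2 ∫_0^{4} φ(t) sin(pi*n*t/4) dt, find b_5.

8*(-32 + 225*pi**2)/(125*pi**3)

b_5 = 1/2 ∫_0^{4} (2*t**2 + t) sin(5*pi*t/4) dt.
Integrating by parts twice (tabular method), an antiderivative of (2*t**2 + t) sin(5*pi*t/4) is -8*t**2*cos(5*pi*t/4)/(5*pi) + 64*t*sin(5*pi*t/4)/(25*pi**2) - 4*t*cos(5*pi*t/4)/(5*pi) + 16*sin(5*pi*t/4)/(25*pi**2) + 256*cos(5*pi*t/4)/(125*pi**3); evaluating from 0 to 4: ∫_{0}^{4} (2*t**2 + t) sin(5*pi*t/4) dt = (16*(-16 + 225*pi**2)/(125*pi**3)) - (256/(125*pi**3)) = 16*(-32 + 225*pi**2)/(125*pi**3).
Hence b_5 = (1/2)·(16*(-32 + 225*pi**2)/(125*pi**3)) = 8*(-32 + 225*pi**2)/(125*pi**3).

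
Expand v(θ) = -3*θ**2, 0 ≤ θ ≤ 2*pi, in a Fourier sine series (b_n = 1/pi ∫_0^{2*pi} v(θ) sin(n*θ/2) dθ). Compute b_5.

24*(4 - 25*pi**2)/(125*pi)

b_5 = 1/pi ∫_0^{2*pi} (-3*θ**2) sin(5*θ/2) dθ.
Integrating by parts twice (tabular method), an antiderivative of (-3*θ**2) sin(5*θ/2) is 6*θ**2*cos(5*θ/2)/5 - 24*θ*sin(5*θ/2)/25 - 48*cos(5*θ/2)/125; evaluating from 0 to 2*pi: ∫_{0}^{2*pi} (-3*θ**2) sin(5*θ/2) dθ = (48/125 - 24*pi**2/5) - (-48/125) = 96/125 - 24*pi**2/5.
Hence b_5 = (1/pi)·(96/125 - 24*pi**2/5) = 24*(4 - 25*pi**2)/(125*pi).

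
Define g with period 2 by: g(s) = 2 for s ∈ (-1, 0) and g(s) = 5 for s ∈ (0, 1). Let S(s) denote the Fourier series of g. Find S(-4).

s = -4 differs from s = 0 by -2 full period(s), and the series is 2-periodic.
At s = 0 the one-sided limits are g(0^-) = 2 and g(0^+) = 5.
By Dirichlet's theorem the series converges to their average, [(2) + (5)]/2 = 7/2.

7/2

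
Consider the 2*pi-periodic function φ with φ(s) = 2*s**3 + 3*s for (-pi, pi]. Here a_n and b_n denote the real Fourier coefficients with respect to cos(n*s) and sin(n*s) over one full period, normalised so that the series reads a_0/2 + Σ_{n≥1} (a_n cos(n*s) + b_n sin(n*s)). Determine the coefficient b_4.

b_4 = 1/pi ∫_{-pi}^{pi} φ(s) sin(4*s) ds.
φ is odd and sin(4*s) is odd, so the integrand is even and b_4 = 2/pi ∫_0^{pi} φ(s) sin(4*s) ds.
Integrating by parts three times (tabular method), an antiderivative of (2*s**3 + 3*s) sin(4*s) is -s**3*cos(4*s)/2 + 3*s**2*sin(4*s)/8 - 9*s*cos(4*s)/16 + 9*sin(4*s)/64; evaluating from 0 to pi: ∫_{0}^{pi} (2*s**3 + 3*s) sin(4*s) ds = (-pi*(9 + 8*pi**2)/16) - (0) = -pi*(9 + 8*pi**2)/16.
Hence b_4 = (2/pi)·(-pi*(9 + 8*pi**2)/16) = -pi**2 - 9/8.

-pi**2 - 9/8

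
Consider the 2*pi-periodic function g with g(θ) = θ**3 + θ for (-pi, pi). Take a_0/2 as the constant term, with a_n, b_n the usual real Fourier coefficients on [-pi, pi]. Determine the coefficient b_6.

b_6 = 1/pi ∫_{-pi}^{pi} g(θ) sin(6*θ) dθ.
g is odd and sin(6*θ) is odd, so the integrand is even and b_6 = 2/pi ∫_0^{pi} g(θ) sin(6*θ) dθ.
Integrating by parts three times (tabular method), an antiderivative of (θ**3 + θ) sin(6*θ) is -θ**3*cos(6*θ)/6 + θ**2*sin(6*θ)/12 - 5*θ*cos(6*θ)/36 + 5*sin(6*θ)/216; evaluating from 0 to pi: ∫_{0}^{pi} (θ**3 + θ) sin(6*θ) dθ = (-pi*(5 + 6*pi**2)/36) - (0) = -pi*(5 + 6*pi**2)/36.
Hence b_6 = (2/pi)·(-pi*(5 + 6*pi**2)/36) = -pi**2/3 - 5/18.

-pi**2/3 - 5/18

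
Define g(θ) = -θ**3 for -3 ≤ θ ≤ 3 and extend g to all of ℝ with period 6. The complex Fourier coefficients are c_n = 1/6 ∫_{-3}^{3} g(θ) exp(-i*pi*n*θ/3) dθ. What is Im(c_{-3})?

-9/pi + 6/pi**3

Since g is real-valued, Im(c_{-3}) = -1/6 ∫_{-3}^{3} g(θ) sin(-pi*θ) dθ = b_{3}/2.
g is odd and sin(-pi*θ) is odd, so the integrand is even: ∫_{-3}^{3} g(θ) sin(-pi*θ) dθ = 2∫_0^{3} g(θ) sin(-pi*θ) dθ.
Integrating by parts three times (tabular method), an antiderivative of (-θ**3) sin(-pi*θ) is -θ**3*cos(pi*θ)/pi + 3*θ**2*sin(pi*θ)/pi**2 + 6*θ*cos(pi*θ)/pi**3 - 6*sin(pi*θ)/pi**4; evaluating from 0 to 3: ∫_{0}^{3} (-θ**3) sin(-pi*θ) dθ = (-18/pi**3 + 27/pi) - (0) = -18/pi**3 + 27/pi.
So ∫_{-3}^{3} g(θ) sin(-pi*θ) dθ = -36/pi**3 + 54/pi.
Hence Im(c_{-3}) = (-1/6)·(-36/pi**3 + 54/pi) = -9/pi + 6/pi**3.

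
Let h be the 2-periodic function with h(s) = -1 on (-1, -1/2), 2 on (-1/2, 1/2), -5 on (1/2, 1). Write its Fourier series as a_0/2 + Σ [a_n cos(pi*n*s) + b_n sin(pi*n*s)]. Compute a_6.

0

a_6 = ∫_{-1}^{1} h(s) cos(6*pi*s) ds.
Split the integral at the breakpoints.
Directly, an antiderivative of (-1) cos(6*pi*s) is -sin(6*pi*s)/(6*pi); evaluating from -1 to -1/2: ∫_{-1}^{-1/2} (-1) cos(6*pi*s) ds = (0) - (0) = 0.
Directly, an antiderivative of (2) cos(6*pi*s) is sin(6*pi*s)/(3*pi); evaluating from -1/2 to 1/2: ∫_{-1/2}^{1/2} (2) cos(6*pi*s) ds = (0) - (0) = 0.
Directly, an antiderivative of (-5) cos(6*pi*s) is -5*sin(6*pi*s)/(6*pi); evaluating from 1/2 to 1: ∫_{1/2}^{1} (-5) cos(6*pi*s) ds = (0) - (0) = 0.
Summing the pieces gives a_6 = 0.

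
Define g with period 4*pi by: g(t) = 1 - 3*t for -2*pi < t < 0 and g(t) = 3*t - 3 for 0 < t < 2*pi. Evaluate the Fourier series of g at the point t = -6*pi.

t = -6*pi differs from t = 2*pi by -2 full period(s), and the series is 4*pi-periodic.
At t = 2*pi the one-sided limits are g(2*pi^-) = -3 + 6*pi and g(2*pi^+) = 1 + 6*pi.
By Dirichlet's theorem the series converges to their average, [(-3 + 6*pi) + (1 + 6*pi)]/2 = -1 + 6*pi.

-1 + 6*pi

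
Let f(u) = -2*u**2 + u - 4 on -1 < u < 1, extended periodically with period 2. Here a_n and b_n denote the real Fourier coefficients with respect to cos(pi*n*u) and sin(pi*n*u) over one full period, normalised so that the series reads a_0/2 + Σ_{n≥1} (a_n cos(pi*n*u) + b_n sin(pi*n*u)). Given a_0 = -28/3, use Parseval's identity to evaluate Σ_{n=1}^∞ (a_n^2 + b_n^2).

62/45

Parseval: a_0^2/2 + Σ_{n≥1} (a_n^2+b_n^2) = ∫_{-1}^{1} f(u)^2 du = 674/15.
Subtract a_0^2/2 = 392/9: Σ (a_n^2+b_n^2) = 62/45.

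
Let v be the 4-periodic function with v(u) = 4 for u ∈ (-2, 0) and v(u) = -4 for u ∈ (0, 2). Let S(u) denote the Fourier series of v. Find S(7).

4

u = 7 differs from u = -1 by 2 full period(s), and the series is 4-periodic.
v is continuous at u = -1 with value 4, so the series converges to 4 there.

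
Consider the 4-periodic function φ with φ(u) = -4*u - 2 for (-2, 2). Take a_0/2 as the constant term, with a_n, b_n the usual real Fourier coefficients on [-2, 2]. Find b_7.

b_7 = 1/2 ∫_{-2}^{2} φ(u) sin(7*pi*u/2) du.
Integrating by parts (boundary term plus one more integral), an antiderivative of (-4*u - 2) sin(7*pi*u/2) is 8*u*cos(7*pi*u/2)/(7*pi) - 16*sin(7*pi*u/2)/(49*pi**2) + 4*cos(7*pi*u/2)/(7*pi); evaluating from -2 to 2: ∫_{-2}^{2} (-4*u - 2) sin(7*pi*u/2) du = (-20/(7*pi)) - (12/(7*pi)) = -32/(7*pi).
Hence b_7 = (1/2)·(-32/(7*pi)) = -16/(7*pi).

-16/(7*pi)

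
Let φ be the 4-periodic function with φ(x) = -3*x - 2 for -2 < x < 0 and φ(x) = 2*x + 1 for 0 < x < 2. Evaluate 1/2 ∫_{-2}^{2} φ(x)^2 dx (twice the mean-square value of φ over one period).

43/3

1/2 ∫_{-2}^{2} φ(x)^2 dx = 1/2 · (86/3) = 43/3.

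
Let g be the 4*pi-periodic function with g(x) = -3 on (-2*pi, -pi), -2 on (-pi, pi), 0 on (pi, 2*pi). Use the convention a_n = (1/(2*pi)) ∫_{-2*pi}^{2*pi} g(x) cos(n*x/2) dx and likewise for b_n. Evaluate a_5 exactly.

a_5 = (1/(2*pi)) ∫_{-2*pi}^{2*pi} g(x) cos(5*x/2) dx.
Split the integral at the breakpoints.
Directly, an antiderivative of (-3) cos(5*x/2) is -6*sin(5*x/2)/5; evaluating from -2*pi to -pi: ∫_{-2*pi}^{-pi} (-3) cos(5*x/2) dx = (6/5) - (0) = 6/5.
Directly, an antiderivative of (-2) cos(5*x/2) is -4*sin(5*x/2)/5; evaluating from -pi to pi: ∫_{-pi}^{pi} (-2) cos(5*x/2) dx = (-4/5) - (4/5) = -8/5.
∫_{pi}^{2*pi} (0) cos(5*x/2) dx = 0.
Summing the pieces and multiplying by (1/(2*pi)) gives a_5 = -1/(5*pi).

-1/(5*pi)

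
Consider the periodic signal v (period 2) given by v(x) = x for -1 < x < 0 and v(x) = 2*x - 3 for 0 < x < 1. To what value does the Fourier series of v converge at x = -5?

x = -5 differs from x = -1 by -2 full period(s), and the series is 2-periodic.
v is continuous at x = -1 with value -1, so the series converges to -1 there.

-1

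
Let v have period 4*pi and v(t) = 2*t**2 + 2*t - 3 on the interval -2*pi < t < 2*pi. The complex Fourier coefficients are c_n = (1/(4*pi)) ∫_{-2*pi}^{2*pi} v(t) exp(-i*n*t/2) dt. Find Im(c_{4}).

Since v is real-valued, Im(c_{4}) = -(1/(4*pi)) ∫_{-2*pi}^{2*pi} v(t) sin(2*t) dt = -b_{4}/2.
Integrating by parts twice (tabular method), an antiderivative of (2*t**2 + 2*t - 3) sin(2*t) is -t**2*cos(2*t) + t*sin(2*t) - t*cos(2*t) + sin(2*t)/2 + 2*cos(2*t); evaluating from -2*pi to 2*pi: ∫_{-2*pi}^{2*pi} (2*t**2 + 2*t - 3) sin(2*t) dt = (-4*pi**2 - 2*pi + 2) - (-4*pi**2 + 2 + 2*pi) = -4*pi.
Hence Im(c_{4}) = (-1/(4*pi))·(-4*pi) = 1.

1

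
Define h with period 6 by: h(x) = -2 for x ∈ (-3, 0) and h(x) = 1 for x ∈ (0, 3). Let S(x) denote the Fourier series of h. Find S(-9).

x = -9 differs from x = 3 by -2 full period(s), and the series is 6-periodic.
At x = 3 the one-sided limits are h(3^-) = 1 and h(3^+) = -2.
By Dirichlet's theorem the series converges to their average, [(1) + (-2)]/2 = -1/2.

-1/2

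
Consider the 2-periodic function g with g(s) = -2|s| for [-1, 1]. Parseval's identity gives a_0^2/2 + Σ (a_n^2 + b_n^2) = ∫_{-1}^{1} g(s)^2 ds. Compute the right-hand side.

∫_{-1}^{1} g(s)^2 ds = 8/3.

8/3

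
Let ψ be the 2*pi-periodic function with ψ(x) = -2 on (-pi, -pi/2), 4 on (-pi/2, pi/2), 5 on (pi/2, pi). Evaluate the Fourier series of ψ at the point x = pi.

At x = pi the one-sided limits are ψ(pi^-) = 5 and ψ(pi^+) = -2.
By Dirichlet's theorem the series converges to their average, [(5) + (-2)]/2 = 3/2.

3/2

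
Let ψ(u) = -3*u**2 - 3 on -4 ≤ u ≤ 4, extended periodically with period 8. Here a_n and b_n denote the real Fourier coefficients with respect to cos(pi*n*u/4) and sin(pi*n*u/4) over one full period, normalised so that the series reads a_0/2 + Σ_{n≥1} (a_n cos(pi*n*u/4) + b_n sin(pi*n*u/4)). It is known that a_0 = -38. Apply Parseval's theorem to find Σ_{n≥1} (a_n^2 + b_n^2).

Parseval: a_0^2/2 + Σ_{n≥1} (a_n^2+b_n^2) = 1/4 ∫_{-4}^{4} ψ(u)^2 du = 5658/5.
Subtract a_0^2/2 = 722: Σ (a_n^2+b_n^2) = 2048/5.

2048/5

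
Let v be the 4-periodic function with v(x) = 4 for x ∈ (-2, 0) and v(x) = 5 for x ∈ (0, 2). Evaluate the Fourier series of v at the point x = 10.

x = 10 differs from x = 2 by 2 full period(s), and the series is 4-periodic.
At x = 2 the one-sided limits are v(2^-) = 5 and v(2^+) = 4.
By Dirichlet's theorem the series converges to their average, [(5) + (4)]/2 = 9/2.

9/2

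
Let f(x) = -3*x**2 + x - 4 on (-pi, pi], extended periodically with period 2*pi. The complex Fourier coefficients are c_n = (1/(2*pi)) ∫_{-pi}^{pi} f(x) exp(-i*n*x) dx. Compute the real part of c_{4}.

-3/8

Since f is real-valued, Re(c_{4}) = (1/(2*pi)) ∫_{-pi}^{pi} f(x) cos(4*x) dx = a_{4}/2.
Integrating by parts twice (tabular method), an antiderivative of (-3*x**2 + x - 4) cos(4*x) is -3*x**2*sin(4*x)/4 + x*sin(4*x)/4 - 3*x*cos(4*x)/8 - 29*sin(4*x)/32 + cos(4*x)/16; evaluating from -pi to pi: ∫_{-pi}^{pi} (-3*x**2 + x - 4) cos(4*x) dx = (1/16 - 3*pi/8) - (1/16 + 3*pi/8) = -3*pi/4.
Hence Re(c_{4}) = (1/(2*pi))·(-3*pi/4) = -3/8.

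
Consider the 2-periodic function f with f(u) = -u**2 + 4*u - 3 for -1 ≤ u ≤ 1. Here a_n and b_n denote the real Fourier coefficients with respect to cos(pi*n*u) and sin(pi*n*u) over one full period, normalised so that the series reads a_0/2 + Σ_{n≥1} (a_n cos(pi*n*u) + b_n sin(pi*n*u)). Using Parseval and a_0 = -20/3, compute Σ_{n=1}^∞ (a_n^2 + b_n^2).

488/45

Parseval: a_0^2/2 + Σ_{n≥1} (a_n^2+b_n^2) = ∫_{-1}^{1} f(u)^2 du = 496/15.
Subtract a_0^2/2 = 200/9: Σ (a_n^2+b_n^2) = 488/45.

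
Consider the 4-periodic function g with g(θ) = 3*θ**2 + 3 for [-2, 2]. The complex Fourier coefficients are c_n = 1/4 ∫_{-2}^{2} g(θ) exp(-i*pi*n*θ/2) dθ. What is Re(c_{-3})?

Since g is real-valued, Re(c_{-3}) = 1/4 ∫_{-2}^{2} g(θ) cos(-3*pi*θ/2) dθ = a_{3}/2.
g is even and cos(-3*pi*θ/2) is even, so the integrand is even: ∫_{-2}^{2} g(θ) cos(-3*pi*θ/2) dθ = 2∫_0^{2} g(θ) cos(-3*pi*θ/2) dθ.
Integrating by parts twice (tabular method), an antiderivative of (3*θ**2 + 3) cos(-3*pi*θ/2) is 2*θ**2*sin(3*pi*θ/2)/pi + 8*θ*cos(3*pi*θ/2)/(3*pi**2) - 16*sin(3*pi*θ/2)/(9*pi**3) + 2*sin(3*pi*θ/2)/pi; evaluating from 0 to 2: ∫_{0}^{2} (3*θ**2 + 3) cos(-3*pi*θ/2) dθ = (-16/(3*pi**2)) - (0) = -16/(3*pi**2).
So ∫_{-2}^{2} g(θ) cos(-3*pi*θ/2) dθ = -32/(3*pi**2).
Hence Re(c_{-3}) = (1/4)·(-32/(3*pi**2)) = -8/(3*pi**2).

-8/(3*pi**2)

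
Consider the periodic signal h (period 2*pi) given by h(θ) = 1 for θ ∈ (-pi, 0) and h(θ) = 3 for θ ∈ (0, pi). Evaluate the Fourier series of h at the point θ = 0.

2

At θ = 0 the one-sided limits are h(0^-) = 1 and h(0^+) = 3.
By Dirichlet's theorem the series converges to their average, [(1) + (3)]/2 = 2.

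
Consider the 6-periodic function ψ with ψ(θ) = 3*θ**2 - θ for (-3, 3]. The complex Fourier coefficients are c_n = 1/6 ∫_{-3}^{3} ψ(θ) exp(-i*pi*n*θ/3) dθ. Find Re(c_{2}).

27/(2*pi**2)

Since ψ is real-valued, Re(c_{2}) = 1/6 ∫_{-3}^{3} ψ(θ) cos(2*pi*θ/3) dθ = a_{2}/2.
Integrating by parts twice (tabular method), an antiderivative of (3*θ**2 - θ) cos(2*pi*θ/3) is 9*θ**2*sin(2*pi*θ/3)/(2*pi) - 3*θ*sin(2*pi*θ/3)/(2*pi) + 27*θ*cos(2*pi*θ/3)/(2*pi**2) - 81*sin(2*pi*θ/3)/(4*pi**3) - 9*cos(2*pi*θ/3)/(4*pi**2); evaluating from -3 to 3: ∫_{-3}^{3} (3*θ**2 - θ) cos(2*pi*θ/3) dθ = (153/(4*pi**2)) - (-171/(4*pi**2)) = 81/pi**2.
Hence Re(c_{2}) = (1/6)·(81/pi**2) = 27/(2*pi**2).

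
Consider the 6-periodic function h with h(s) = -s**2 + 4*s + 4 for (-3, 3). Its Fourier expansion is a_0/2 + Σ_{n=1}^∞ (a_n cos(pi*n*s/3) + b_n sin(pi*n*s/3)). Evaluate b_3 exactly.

8/pi

b_3 = 1/3 ∫_{-3}^{3} h(s) sin(pi*s) ds.
Integrating by parts twice (tabular method), an antiderivative of (-s**2 + 4*s + 4) sin(pi*s) is s**2*cos(pi*s)/pi - 2*s*sin(pi*s)/pi**2 - 4*s*cos(pi*s)/pi + 4*sin(pi*s)/pi**2 - 4*cos(pi*s)/pi - 2*cos(pi*s)/pi**3; evaluating from -3 to 3: ∫_{-3}^{3} (-s**2 + 4*s + 4) sin(pi*s) ds = (2/pi**3 + 7/pi) - (-17/pi + 2/pi**3) = 24/pi.
Hence b_3 = (1/3)·(24/pi) = 8/pi.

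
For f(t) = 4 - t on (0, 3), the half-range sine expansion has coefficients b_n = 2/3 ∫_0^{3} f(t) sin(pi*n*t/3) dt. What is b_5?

2/pi

b_5 = 2/3 ∫_0^{3} (4 - t) sin(5*pi*t/3) dt.
Integrating by parts (boundary term plus one more integral), an antiderivative of (4 - t) sin(5*pi*t/3) is 3*t*cos(5*pi*t/3)/(5*pi) - 9*sin(5*pi*t/3)/(25*pi**2) - 12*cos(5*pi*t/3)/(5*pi); evaluating from 0 to 3: ∫_{0}^{3} (4 - t) sin(5*pi*t/3) dt = (3/(5*pi)) - (-12/(5*pi)) = 3/pi.
Hence b_5 = (2/3)·(3/pi) = 2/pi.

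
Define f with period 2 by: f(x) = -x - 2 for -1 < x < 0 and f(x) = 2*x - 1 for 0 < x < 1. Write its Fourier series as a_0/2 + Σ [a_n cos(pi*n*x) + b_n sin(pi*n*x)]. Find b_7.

b_7 = ∫_{-1}^{1} f(x) sin(7*pi*x) dx.
Split the integral at the breakpoints.
Integrating by parts (boundary term plus one more integral), an antiderivative of (-x - 2) sin(7*pi*x) is x*cos(7*pi*x)/(7*pi) - sin(7*pi*x)/(49*pi**2) + 2*cos(7*pi*x)/(7*pi); evaluating from -1 to 0: ∫_{-1}^{0} (-x - 2) sin(7*pi*x) dx = (2/(7*pi)) - (-1/(7*pi)) = 3/(7*pi).
Integrating by parts (boundary term plus one more integral), an antiderivative of (2*x - 1) sin(7*pi*x) is -2*x*cos(7*pi*x)/(7*pi) + 2*sin(7*pi*x)/(49*pi**2) + cos(7*pi*x)/(7*pi); evaluating from 0 to 1: ∫_{0}^{1} (2*x - 1) sin(7*pi*x) dx = (1/(7*pi)) - (1/(7*pi)) = 0.
Summing the pieces gives b_7 = 3/(7*pi).

3/(7*pi)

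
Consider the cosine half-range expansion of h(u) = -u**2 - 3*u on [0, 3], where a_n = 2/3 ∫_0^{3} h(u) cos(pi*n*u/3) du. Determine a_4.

a_4 = 2/3 ∫_0^{3} (-u**2 - 3*u) cos(4*pi*u/3) du.
Integrating by parts twice (tabular method), an antiderivative of (-u**2 - 3*u) cos(4*pi*u/3) is -3*u**2*sin(4*pi*u/3)/(4*pi) - 9*u*sin(4*pi*u/3)/(4*pi) - 9*u*cos(4*pi*u/3)/(8*pi**2) + 27*sin(4*pi*u/3)/(32*pi**3) - 27*cos(4*pi*u/3)/(16*pi**2); evaluating from 0 to 3: ∫_{0}^{3} (-u**2 - 3*u) cos(4*pi*u/3) du = (-81/(16*pi**2)) - (-27/(16*pi**2)) = -27/(8*pi**2).
Hence a_4 = (2/3)·(-27/(8*pi**2)) = -9/(4*pi**2).

-9/(4*pi**2)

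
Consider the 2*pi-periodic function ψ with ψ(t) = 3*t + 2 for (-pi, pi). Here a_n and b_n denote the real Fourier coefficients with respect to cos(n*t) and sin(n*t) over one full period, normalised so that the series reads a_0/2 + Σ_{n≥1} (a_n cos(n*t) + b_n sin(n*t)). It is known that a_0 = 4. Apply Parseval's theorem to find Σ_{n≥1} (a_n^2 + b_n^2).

Parseval: a_0^2/2 + Σ_{n≥1} (a_n^2+b_n^2) = 1/pi ∫_{-pi}^{pi} ψ(t)^2 dt = 8 + 6*pi**2.
Subtract a_0^2/2 = 8: Σ (a_n^2+b_n^2) = 6*pi**2.

6*pi**2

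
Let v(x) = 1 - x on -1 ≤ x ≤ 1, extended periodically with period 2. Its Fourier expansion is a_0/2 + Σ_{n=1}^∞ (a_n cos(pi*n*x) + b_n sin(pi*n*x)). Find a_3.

a_3 = ∫_{-1}^{1} v(x) cos(3*pi*x) dx.
Integrating by parts (boundary term plus one more integral), an antiderivative of (1 - x) cos(3*pi*x) is -x*sin(3*pi*x)/(3*pi) + sin(3*pi*x)/(3*pi) - cos(3*pi*x)/(9*pi**2); evaluating from -1 to 1: ∫_{-1}^{1} (1 - x) cos(3*pi*x) dx = (1/(9*pi**2)) - (1/(9*pi**2)) = 0.
Hence a_3 = 0.

0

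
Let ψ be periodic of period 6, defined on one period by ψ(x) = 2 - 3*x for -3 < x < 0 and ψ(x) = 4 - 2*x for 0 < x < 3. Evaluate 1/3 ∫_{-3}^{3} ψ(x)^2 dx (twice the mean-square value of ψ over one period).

1/3 ∫_{-3}^{3} ψ(x)^2 dx = 1/3 · (159) = 53.

53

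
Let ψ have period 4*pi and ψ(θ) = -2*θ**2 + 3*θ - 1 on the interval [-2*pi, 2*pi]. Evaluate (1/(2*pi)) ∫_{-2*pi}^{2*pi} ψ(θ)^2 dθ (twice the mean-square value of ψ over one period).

2 + 104*pi**2/3 + 128*pi**4/5

(1/(2*pi)) ∫_{-2*pi}^{2*pi} ψ(θ)^2 dθ = (1/(2*pi)) · (4*pi*(15 + 260*pi**2 + 192*pi**4)/15) = 2 + 104*pi**2/3 + 128*pi**4/5.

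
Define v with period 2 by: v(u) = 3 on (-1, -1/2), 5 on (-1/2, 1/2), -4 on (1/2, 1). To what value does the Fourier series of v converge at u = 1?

At u = 1 the one-sided limits are v(1^-) = -4 and v(1^+) = 3.
By Dirichlet's theorem the series converges to their average, [(-4) + (3)]/2 = -1/2.

-1/2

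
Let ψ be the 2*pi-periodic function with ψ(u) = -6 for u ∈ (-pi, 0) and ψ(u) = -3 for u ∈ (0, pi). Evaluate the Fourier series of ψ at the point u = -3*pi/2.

-3

u = -3*pi/2 differs from u = pi/2 by -1 full period(s), and the series is 2*pi-periodic.
ψ is continuous at u = pi/2 with value -3, so the series converges to -3 there.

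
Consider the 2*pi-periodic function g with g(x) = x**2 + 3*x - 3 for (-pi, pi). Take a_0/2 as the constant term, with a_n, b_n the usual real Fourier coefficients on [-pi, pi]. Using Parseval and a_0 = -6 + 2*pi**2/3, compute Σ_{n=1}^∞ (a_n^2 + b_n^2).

Parseval: a_0^2/2 + Σ_{n≥1} (a_n^2+b_n^2) = 1/pi ∫_{-pi}^{pi} g(x)^2 dx = 18 + 2*pi**2 + 2*pi**4/5.
Subtract a_0^2/2 = 2*(9 - pi**2)**2/9: Σ (a_n^2+b_n^2) = pi**2*(8*pi**2/45 + 6).

pi**2*(8*pi**2/45 + 6)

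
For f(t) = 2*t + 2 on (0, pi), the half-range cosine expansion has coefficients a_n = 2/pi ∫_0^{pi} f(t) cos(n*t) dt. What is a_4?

0

a_4 = 2/pi ∫_0^{pi} (2*t + 2) cos(4*t) dt.
Integrating by parts (boundary term plus one more integral), an antiderivative of (2*t + 2) cos(4*t) is t*sin(4*t)/2 + sin(4*t)/2 + cos(4*t)/8; evaluating from 0 to pi: ∫_{0}^{pi} (2*t + 2) cos(4*t) dt = (1/8) - (1/8) = 0.
Hence a_4 = (2/pi)·(0) = 0.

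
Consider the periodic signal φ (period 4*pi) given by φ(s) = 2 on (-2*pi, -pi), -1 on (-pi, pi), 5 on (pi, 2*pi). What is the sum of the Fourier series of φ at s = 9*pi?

s = 9*pi differs from s = pi by 2 full period(s), and the series is 4*pi-periodic.
At s = pi the one-sided limits are φ(pi^-) = -1 and φ(pi^+) = 5.
By Dirichlet's theorem the series converges to their average, [(-1) + (5)]/2 = 2.

2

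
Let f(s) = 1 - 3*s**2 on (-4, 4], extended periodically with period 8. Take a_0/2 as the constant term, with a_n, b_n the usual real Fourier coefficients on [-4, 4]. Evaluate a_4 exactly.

a_4 = 1/4 ∫_{-4}^{4} f(s) cos(pi*s) ds.
f is even and cos(pi*s) is even, so the integrand is even and a_4 = 1/2 ∫_0^{4} f(s) cos(pi*s) ds.
Integrating by parts twice (tabular method), an antiderivative of (1 - 3*s**2) cos(pi*s) is -3*s**2*sin(pi*s)/pi - 6*s*cos(pi*s)/pi**2 + 6*sin(pi*s)/pi**3 + sin(pi*s)/pi; evaluating from 0 to 4: ∫_{0}^{4} (1 - 3*s**2) cos(pi*s) ds = (-24/pi**2) - (0) = -24/pi**2.
Hence a_4 = (1/2)·(-24/pi**2) = -12/pi**2.

-12/pi**2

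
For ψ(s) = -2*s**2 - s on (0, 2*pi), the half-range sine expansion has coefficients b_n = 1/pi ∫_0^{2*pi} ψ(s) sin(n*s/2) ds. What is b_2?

b_2 = 1/pi ∫_0^{2*pi} (-2*s**2 - s) sin(s) ds.
Integrating by parts twice (tabular method), an antiderivative of (-2*s**2 - s) sin(s) is 2*s**2*cos(s) - 4*s*sin(s) + s*cos(s) - sin(s) - 4*cos(s); evaluating from 0 to 2*pi: ∫_{0}^{2*pi} (-2*s**2 - s) sin(s) ds = (-4 + 2*pi + 8*pi**2) - (-4) = 2*pi*(1 + 4*pi).
Hence b_2 = (1/pi)·(2*pi*(1 + 4*pi)) = 2 + 8*pi.

2 + 8*pi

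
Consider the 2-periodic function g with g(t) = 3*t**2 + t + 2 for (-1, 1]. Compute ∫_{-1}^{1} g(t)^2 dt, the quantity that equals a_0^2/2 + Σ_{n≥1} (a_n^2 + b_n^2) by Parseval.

304/15

∫_{-1}^{1} g(t)^2 dt = 304/15.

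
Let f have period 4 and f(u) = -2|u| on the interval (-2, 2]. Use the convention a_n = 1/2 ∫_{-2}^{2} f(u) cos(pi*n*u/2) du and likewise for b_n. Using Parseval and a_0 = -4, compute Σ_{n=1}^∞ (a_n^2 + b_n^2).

Parseval: a_0^2/2 + Σ_{n≥1} (a_n^2+b_n^2) = 1/2 ∫_{-2}^{2} f(u)^2 du = 32/3.
Subtract a_0^2/2 = 8: Σ (a_n^2+b_n^2) = 8/3.

8/3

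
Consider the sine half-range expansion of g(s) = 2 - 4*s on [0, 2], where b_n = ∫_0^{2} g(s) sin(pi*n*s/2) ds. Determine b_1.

b_1 = ∫_0^{2} (2 - 4*s) sin(pi*s/2) ds.
Integrating by parts (boundary term plus one more integral), an antiderivative of (2 - 4*s) sin(pi*s/2) is 8*s*cos(pi*s/2)/pi - 16*sin(pi*s/2)/pi**2 - 4*cos(pi*s/2)/pi; evaluating from 0 to 2: ∫_{0}^{2} (2 - 4*s) sin(pi*s/2) ds = (-12/pi) - (-4/pi) = -8/pi.
Hence b_1 = -8/pi.

-8/pi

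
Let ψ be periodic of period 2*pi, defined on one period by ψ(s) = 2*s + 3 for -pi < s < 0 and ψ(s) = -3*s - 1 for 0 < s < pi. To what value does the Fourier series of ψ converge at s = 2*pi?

s = 2*pi differs from s = 0 by 1 full period(s), and the series is 2*pi-periodic.
At s = 0 the one-sided limits are ψ(0^-) = 3 and ψ(0^+) = -1.
By Dirichlet's theorem the series converges to their average, [(3) + (-1)]/2 = 1.

1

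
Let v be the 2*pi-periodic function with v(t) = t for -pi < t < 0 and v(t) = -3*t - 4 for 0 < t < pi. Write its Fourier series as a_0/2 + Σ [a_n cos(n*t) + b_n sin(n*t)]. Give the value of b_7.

b_7 = 1/pi ∫_{-pi}^{pi} v(t) sin(7*t) dt.
Split the integral at the breakpoints.
Integrating by parts (boundary term plus one more integral), an antiderivative of (t) sin(7*t) is -t*cos(7*t)/7 + sin(7*t)/49; evaluating from -pi to 0: ∫_{-pi}^{0} (t) sin(7*t) dt = (0) - (-pi/7) = pi/7.
Integrating by parts (boundary term plus one more integral), an antiderivative of (-3*t - 4) sin(7*t) is 3*t*cos(7*t)/7 - 3*sin(7*t)/49 + 4*cos(7*t)/7; evaluating from 0 to pi: ∫_{0}^{pi} (-3*t - 4) sin(7*t) dt = (-3*pi/7 - 4/7) - (4/7) = -3*pi/7 - 8/7.
Summing the pieces and multiplying by (1/pi) gives b_7 = 2*(-4 - pi)/(7*pi).

2*(-4 - pi)/(7*pi)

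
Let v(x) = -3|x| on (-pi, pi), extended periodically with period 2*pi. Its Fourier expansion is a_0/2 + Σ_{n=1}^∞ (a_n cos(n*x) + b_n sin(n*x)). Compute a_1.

a_1 = 1/pi ∫_{-pi}^{pi} v(x) cos(x) dx.
v is even and cos(x) is even, so the integrand is even and a_1 = 2/pi ∫_0^{pi} v(x) cos(x) dx.
Integrating by parts (boundary term plus one more integral), an antiderivative of (-3*x) cos(x) is -3*x*sin(x) - 3*cos(x); evaluating from 0 to pi: ∫_{0}^{pi} (-3*x) cos(x) dx = (3) - (-3) = 6.
Hence a_1 = (2/pi)·(6) = 12/pi.

12/pi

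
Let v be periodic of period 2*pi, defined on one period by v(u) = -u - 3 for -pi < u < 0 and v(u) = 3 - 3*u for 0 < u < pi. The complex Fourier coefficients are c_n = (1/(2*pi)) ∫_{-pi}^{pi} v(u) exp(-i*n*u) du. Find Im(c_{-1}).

-2 + 6/pi

Since v is real-valued, Im(c_{-1}) = -(1/(2*pi)) ∫_{-pi}^{pi} v(u) sin(-u) du = b_{1}/2.
Split the integral at the breakpoints.
Integrating by parts (boundary term plus one more integral), an antiderivative of (-u - 3) sin(-u) is -u*cos(u) + sin(u) - 3*cos(u); evaluating from -pi to 0: ∫_{-pi}^{0} (-u - 3) sin(-u) du = (-3) - (3 - pi) = -6 + pi.
Integrating by parts (boundary term plus one more integral), an antiderivative of (3 - 3*u) sin(-u) is -3*u*cos(u) + 3*sin(u) + 3*cos(u); evaluating from 0 to pi: ∫_{0}^{pi} (3 - 3*u) sin(-u) du = (-3 + 3*pi) - (3) = -6 + 3*pi.
So ∫_{-pi}^{pi} v(u) sin(-u) du = -12 + 4*pi.
Hence Im(c_{-1}) = (-1/(2*pi))·(-12 + 4*pi) = -2 + 6/pi.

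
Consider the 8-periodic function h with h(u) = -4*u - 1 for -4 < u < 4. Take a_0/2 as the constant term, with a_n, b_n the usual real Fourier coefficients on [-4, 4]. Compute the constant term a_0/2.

a_0 = 1/4 ∫_{-4}^{4} h(u) du = 1/4 · (-8) = -2.
So the constant term a_0/2 = -1.

-1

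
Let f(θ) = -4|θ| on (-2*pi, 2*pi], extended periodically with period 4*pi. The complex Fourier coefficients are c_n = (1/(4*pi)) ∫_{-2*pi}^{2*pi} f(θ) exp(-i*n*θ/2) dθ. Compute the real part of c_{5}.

16/(25*pi)

Since f is real-valued, Re(c_{5}) = (1/(4*pi)) ∫_{-2*pi}^{2*pi} f(θ) cos(5*θ/2) dθ = a_{5}/2.
f is even and cos(5*θ/2) is even, so the integrand is even: ∫_{-2*pi}^{2*pi} f(θ) cos(5*θ/2) dθ = 2∫_0^{2*pi} f(θ) cos(5*θ/2) dθ.
Integrating by parts (boundary term plus one more integral), an antiderivative of (-4*θ) cos(5*θ/2) is -8*θ*sin(5*θ/2)/5 - 16*cos(5*θ/2)/25; evaluating from 0 to 2*pi: ∫_{0}^{2*pi} (-4*θ) cos(5*θ/2) dθ = (16/25) - (-16/25) = 32/25.
So ∫_{-2*pi}^{2*pi} f(θ) cos(5*θ/2) dθ = 64/25.
Hence Re(c_{5}) = (1/(4*pi))·(64/25) = 16/(25*pi).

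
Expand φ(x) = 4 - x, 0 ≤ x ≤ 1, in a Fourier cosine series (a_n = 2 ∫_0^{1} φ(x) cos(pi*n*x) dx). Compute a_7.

a_7 = 2 ∫_0^{1} (4 - x) cos(7*pi*x) dx.
Integrating by parts (boundary term plus one more integral), an antiderivative of (4 - x) cos(7*pi*x) is -x*sin(7*pi*x)/(7*pi) + 4*sin(7*pi*x)/(7*pi) - cos(7*pi*x)/(49*pi**2); evaluating from 0 to 1: ∫_{0}^{1} (4 - x) cos(7*pi*x) dx = (1/(49*pi**2)) - (-1/(49*pi**2)) = 2/(49*pi**2).
Hence a_7 = 2·(2/(49*pi**2)) = 4/(49*pi**2).

4/(49*pi**2)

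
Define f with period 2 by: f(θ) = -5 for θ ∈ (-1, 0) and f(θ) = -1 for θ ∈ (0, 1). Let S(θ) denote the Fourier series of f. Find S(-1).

-3

θ = -1 differs from θ = 1 by -1 full period(s), and the series is 2-periodic.
At θ = 1 the one-sided limits are f(1^-) = -1 and f(1^+) = -5.
By Dirichlet's theorem the series converges to their average, [(-1) + (-5)]/2 = -3.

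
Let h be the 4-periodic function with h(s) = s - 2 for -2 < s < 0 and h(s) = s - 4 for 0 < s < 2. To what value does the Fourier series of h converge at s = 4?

s = 4 differs from s = 0 by 1 full period(s), and the series is 4-periodic.
At s = 0 the one-sided limits are h(0^-) = -2 and h(0^+) = -4.
By Dirichlet's theorem the series converges to their average, [(-2) + (-4)]/2 = -3.

-3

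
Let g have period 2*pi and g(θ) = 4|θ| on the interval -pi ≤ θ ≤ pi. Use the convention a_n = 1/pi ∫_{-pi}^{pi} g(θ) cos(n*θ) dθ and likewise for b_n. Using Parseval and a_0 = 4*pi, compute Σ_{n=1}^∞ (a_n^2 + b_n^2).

Parseval: a_0^2/2 + Σ_{n≥1} (a_n^2+b_n^2) = 1/pi ∫_{-pi}^{pi} g(θ)^2 dθ = 32*pi**2/3.
Subtract a_0^2/2 = 8*pi**2: Σ (a_n^2+b_n^2) = 8*pi**2/3.

8*pi**2/3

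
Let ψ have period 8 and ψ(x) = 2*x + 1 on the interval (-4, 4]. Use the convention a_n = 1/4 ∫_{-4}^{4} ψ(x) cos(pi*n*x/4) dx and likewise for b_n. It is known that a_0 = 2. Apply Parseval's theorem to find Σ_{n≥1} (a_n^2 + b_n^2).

Parseval: a_0^2/2 + Σ_{n≥1} (a_n^2+b_n^2) = 1/4 ∫_{-4}^{4} ψ(x)^2 dx = 134/3.
Subtract a_0^2/2 = 2: Σ (a_n^2+b_n^2) = 128/3.

128/3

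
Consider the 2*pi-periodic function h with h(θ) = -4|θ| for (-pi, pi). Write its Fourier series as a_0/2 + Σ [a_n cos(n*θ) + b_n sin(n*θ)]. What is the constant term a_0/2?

-2*pi

a_0 = 1/pi ∫_{-pi}^{pi} h(θ) dθ = 1/pi · (-4*pi**2) = -4*pi.
So the constant term a_0/2 = -2*pi.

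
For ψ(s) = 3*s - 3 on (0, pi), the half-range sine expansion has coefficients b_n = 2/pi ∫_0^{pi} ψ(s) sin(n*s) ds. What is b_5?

6*(-2 + pi)/(5*pi)

b_5 = 2/pi ∫_0^{pi} (3*s - 3) sin(5*s) ds.
Integrating by parts (boundary term plus one more integral), an antiderivative of (3*s - 3) sin(5*s) is -3*s*cos(5*s)/5 + 3*sin(5*s)/25 + 3*cos(5*s)/5; evaluating from 0 to pi: ∫_{0}^{pi} (3*s - 3) sin(5*s) ds = (-3/5 + 3*pi/5) - (3/5) = -6/5 + 3*pi/5.
Hence b_5 = (2/pi)·(-6/5 + 3*pi/5) = 6*(-2 + pi)/(5*pi).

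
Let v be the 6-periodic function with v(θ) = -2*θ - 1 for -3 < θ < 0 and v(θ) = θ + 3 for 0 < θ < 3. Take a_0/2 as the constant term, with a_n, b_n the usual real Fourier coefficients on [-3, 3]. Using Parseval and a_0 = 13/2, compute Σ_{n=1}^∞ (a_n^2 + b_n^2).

Parseval: a_0^2/2 + Σ_{n≥1} (a_n^2+b_n^2) = 1/3 ∫_{-3}^{3} v(θ)^2 dθ = 28.
Subtract a_0^2/2 = 169/8: Σ (a_n^2+b_n^2) = 55/8.

55/8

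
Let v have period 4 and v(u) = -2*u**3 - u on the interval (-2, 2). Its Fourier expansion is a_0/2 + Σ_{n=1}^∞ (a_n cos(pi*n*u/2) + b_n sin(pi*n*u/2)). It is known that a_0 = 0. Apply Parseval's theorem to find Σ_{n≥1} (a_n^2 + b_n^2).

Parseval: a_0^2/2 + Σ_{n≥1} (a_n^2+b_n^2) = 1/2 ∫_{-2}^{2} v(u)^2 du = 10648/105.
Subtract a_0^2/2 = 0: Σ (a_n^2+b_n^2) = 10648/105.

10648/105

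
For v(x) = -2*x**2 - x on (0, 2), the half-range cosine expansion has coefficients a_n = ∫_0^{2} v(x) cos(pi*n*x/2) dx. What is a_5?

8/(5*pi**2)

a_5 = ∫_0^{2} (-2*x**2 - x) cos(5*pi*x/2) dx.
Integrating by parts twice (tabular method), an antiderivative of (-2*x**2 - x) cos(5*pi*x/2) is -4*x**2*sin(5*pi*x/2)/(5*pi) - 2*x*sin(5*pi*x/2)/(5*pi) - 16*x*cos(5*pi*x/2)/(25*pi**2) + 32*sin(5*pi*x/2)/(125*pi**3) - 4*cos(5*pi*x/2)/(25*pi**2); evaluating from 0 to 2: ∫_{0}^{2} (-2*x**2 - x) cos(5*pi*x/2) dx = (36/(25*pi**2)) - (-4/(25*pi**2)) = 8/(5*pi**2).
Hence a_5 = 8/(5*pi**2).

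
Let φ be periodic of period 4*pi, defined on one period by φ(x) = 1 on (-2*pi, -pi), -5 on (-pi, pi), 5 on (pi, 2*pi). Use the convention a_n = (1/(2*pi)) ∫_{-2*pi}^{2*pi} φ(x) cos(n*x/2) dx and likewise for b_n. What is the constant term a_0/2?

-1

a_0 = (1/(2*pi)) ∫_{-2*pi}^{2*pi} φ(x) dx = (1/(2*pi)) · (-4*pi) = -2.
So the constant term a_0/2 = -1.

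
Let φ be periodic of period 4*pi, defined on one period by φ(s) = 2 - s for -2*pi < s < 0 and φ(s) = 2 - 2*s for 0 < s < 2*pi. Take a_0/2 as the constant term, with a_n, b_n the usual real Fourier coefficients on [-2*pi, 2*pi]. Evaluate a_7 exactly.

a_7 = (1/(2*pi)) ∫_{-2*pi}^{2*pi} φ(s) cos(7*s/2) ds.
Split the integral at the breakpoints.
Integrating by parts (boundary term plus one more integral), an antiderivative of (2 - s) cos(7*s/2) is -2*s*sin(7*s/2)/7 + 4*sin(7*s/2)/7 - 4*cos(7*s/2)/49; evaluating from -2*pi to 0: ∫_{-2*pi}^{0} (2 - s) cos(7*s/2) ds = (-4/49) - (4/49) = -8/49.
Integrating by parts (boundary term plus one more integral), an antiderivative of (2 - 2*s) cos(7*s/2) is -4*s*sin(7*s/2)/7 + 4*sin(7*s/2)/7 - 8*cos(7*s/2)/49; evaluating from 0 to 2*pi: ∫_{0}^{2*pi} (2 - 2*s) cos(7*s/2) ds = (8/49) - (-8/49) = 16/49.
Summing the pieces and multiplying by (1/(2*pi)) gives a_7 = 4/(49*pi).

4/(49*pi)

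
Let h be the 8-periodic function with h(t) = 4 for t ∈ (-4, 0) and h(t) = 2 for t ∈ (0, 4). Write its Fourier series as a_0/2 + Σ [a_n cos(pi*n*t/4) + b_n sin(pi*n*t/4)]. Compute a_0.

6

a_0 = 1/4 ∫_{-4}^{4} h(t) dt = 1/4 · (24) = 6.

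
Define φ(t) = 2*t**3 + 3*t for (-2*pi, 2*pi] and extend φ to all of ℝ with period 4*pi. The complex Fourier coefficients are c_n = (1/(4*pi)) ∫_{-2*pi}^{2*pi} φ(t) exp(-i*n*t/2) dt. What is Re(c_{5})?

0

Since φ is real-valued, Re(c_{5}) = (1/(4*pi)) ∫_{-2*pi}^{2*pi} φ(t) cos(5*t/2) dt = a_{5}/2.
(φ is odd, so the integrand is odd over a symmetric interval and the integral vanishes.)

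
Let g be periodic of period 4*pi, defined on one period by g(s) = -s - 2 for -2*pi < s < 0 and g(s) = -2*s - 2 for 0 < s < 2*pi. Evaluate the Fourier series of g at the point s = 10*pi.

-pi - 2

s = 10*pi differs from s = 2*pi by 2 full period(s), and the series is 4*pi-periodic.
At s = 2*pi the one-sided limits are g(2*pi^-) = -4*pi - 2 and g(2*pi^+) = -2 + 2*pi.
By Dirichlet's theorem the series converges to their average, [(-4*pi - 2) + (-2 + 2*pi)]/2 = -pi - 2.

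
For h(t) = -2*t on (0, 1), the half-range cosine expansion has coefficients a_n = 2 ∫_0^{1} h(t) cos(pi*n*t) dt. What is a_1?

a_1 = 2 ∫_0^{1} (-2*t) cos(pi*t) dt.
Integrating by parts (boundary term plus one more integral), an antiderivative of (-2*t) cos(pi*t) is -2*t*sin(pi*t)/pi - 2*cos(pi*t)/pi**2; evaluating from 0 to 1: ∫_{0}^{1} (-2*t) cos(pi*t) dt = (2/pi**2) - (-2/pi**2) = 4/pi**2.
Hence a_1 = 2·(4/pi**2) = 8/pi**2.

8/pi**2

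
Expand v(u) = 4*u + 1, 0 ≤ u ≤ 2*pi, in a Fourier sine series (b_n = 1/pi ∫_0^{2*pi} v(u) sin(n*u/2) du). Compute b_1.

b_1 = 1/pi ∫_0^{2*pi} (4*u + 1) sin(u/2) du.
Integrating by parts (boundary term plus one more integral), an antiderivative of (4*u + 1) sin(u/2) is -8*u*cos(u/2) + 16*sin(u/2) - 2*cos(u/2); evaluating from 0 to 2*pi: ∫_{0}^{2*pi} (4*u + 1) sin(u/2) du = (2 + 16*pi) - (-2) = 4 + 16*pi.
Hence b_1 = (1/pi)·(4 + 16*pi) = 4/pi + 16.

4/pi + 16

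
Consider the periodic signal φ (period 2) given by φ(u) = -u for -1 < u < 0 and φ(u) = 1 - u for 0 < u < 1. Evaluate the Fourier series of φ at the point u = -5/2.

u = -5/2 differs from u = -1/2 by -1 full period(s), and the series is 2-periodic.
φ is continuous at u = -1/2 with value 1/2, so the series converges to 1/2 there.

1/2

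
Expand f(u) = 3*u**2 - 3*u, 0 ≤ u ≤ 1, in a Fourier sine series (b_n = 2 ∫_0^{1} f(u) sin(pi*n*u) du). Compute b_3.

b_3 = 2 ∫_0^{1} (3*u**2 - 3*u) sin(3*pi*u) du.
Integrating by parts twice (tabular method), an antiderivative of (3*u**2 - 3*u) sin(3*pi*u) is -u**2*cos(3*pi*u)/pi + 2*u*sin(3*pi*u)/(3*pi**2) + u*cos(3*pi*u)/pi - sin(3*pi*u)/(3*pi**2) + 2*cos(3*pi*u)/(9*pi**3); evaluating from 0 to 1: ∫_{0}^{1} (3*u**2 - 3*u) sin(3*pi*u) du = (-2/(9*pi**3)) - (2/(9*pi**3)) = -4/(9*pi**3).
Hence b_3 = 2·(-4/(9*pi**3)) = -8/(9*pi**3).

-8/(9*pi**3)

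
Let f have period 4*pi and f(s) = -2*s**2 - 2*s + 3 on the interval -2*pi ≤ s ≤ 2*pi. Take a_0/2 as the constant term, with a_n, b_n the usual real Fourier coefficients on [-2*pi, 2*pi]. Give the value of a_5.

32/25

a_5 = (1/(2*pi)) ∫_{-2*pi}^{2*pi} f(s) cos(5*s/2) ds.
Integrating by parts twice (tabular method), an antiderivative of (-2*s**2 - 2*s + 3) cos(5*s/2) is -4*s**2*sin(5*s/2)/5 - 4*s*sin(5*s/2)/5 - 16*s*cos(5*s/2)/25 + 182*sin(5*s/2)/125 - 8*cos(5*s/2)/25; evaluating from -2*pi to 2*pi: ∫_{-2*pi}^{2*pi} (-2*s**2 - 2*s + 3) cos(5*s/2) ds = (8/25 + 32*pi/25) - (8/25 - 32*pi/25) = 64*pi/25.
Hence a_5 = (1/(2*pi))·(64*pi/25) = 32/25.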